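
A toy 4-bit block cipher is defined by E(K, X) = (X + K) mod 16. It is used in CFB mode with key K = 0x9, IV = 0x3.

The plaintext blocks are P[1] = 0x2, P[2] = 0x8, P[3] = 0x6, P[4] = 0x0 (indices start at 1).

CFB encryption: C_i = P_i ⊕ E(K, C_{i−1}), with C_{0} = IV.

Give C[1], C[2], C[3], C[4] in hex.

C[1] = 0xE, C[2] = 0xF, C[3] = 0xE, C[4] = 0x7

C[1]: E(K, 0x3) = 0xC; 0x2 ⊕ 0xC = 0xE.
C[2]: E(K, 0xE) = 0x7; 0x8 ⊕ 0x7 = 0xF.
C[3]: E(K, 0xF) = 0x8; 0x6 ⊕ 0x8 = 0xE.
C[4]: E(K, 0xE) = 0x7; 0x0 ⊕ 0x7 = 0x7.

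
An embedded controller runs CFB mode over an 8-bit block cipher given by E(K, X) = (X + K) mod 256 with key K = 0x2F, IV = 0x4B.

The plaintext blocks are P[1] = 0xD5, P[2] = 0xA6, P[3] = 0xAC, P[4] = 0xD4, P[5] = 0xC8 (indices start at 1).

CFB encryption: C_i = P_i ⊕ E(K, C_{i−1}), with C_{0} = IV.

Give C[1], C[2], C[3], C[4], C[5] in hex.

C[1] = 0xAF, C[2] = 0x78, C[3] = 0x0B, C[4] = 0xEE, C[5] = 0xD5

C[1]: E(K, 0x4B) = 0x7A; 0xD5 ⊕ 0x7A = 0xAF.
C[2]: E(K, 0xAF) = 0xDE; 0xA6 ⊕ 0xDE = 0x78.
C[3]: E(K, 0x78) = 0xA7; 0xAC ⊕ 0xA7 = 0x0B.
C[4]: E(K, 0x0B) = 0x3A; 0xD4 ⊕ 0x3A = 0xEE.
C[5]: E(K, 0xEE) = 0x1D; 0xC8 ⊕ 0x1D = 0xD5.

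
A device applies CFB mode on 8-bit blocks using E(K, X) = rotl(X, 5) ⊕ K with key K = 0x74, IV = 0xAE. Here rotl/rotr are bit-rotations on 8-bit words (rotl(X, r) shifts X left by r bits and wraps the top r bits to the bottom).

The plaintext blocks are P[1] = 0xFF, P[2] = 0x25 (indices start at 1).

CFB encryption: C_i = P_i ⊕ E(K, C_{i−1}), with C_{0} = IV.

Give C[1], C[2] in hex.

C[1] = 0x5E, C[2] = 0x9A

C[1]: E(K, 0xAE) = 0xA1; 0xFF ⊕ 0xA1 = 0x5E.
C[2]: E(K, 0x5E) = 0xBF; 0x25 ⊕ 0xBF = 0x9A.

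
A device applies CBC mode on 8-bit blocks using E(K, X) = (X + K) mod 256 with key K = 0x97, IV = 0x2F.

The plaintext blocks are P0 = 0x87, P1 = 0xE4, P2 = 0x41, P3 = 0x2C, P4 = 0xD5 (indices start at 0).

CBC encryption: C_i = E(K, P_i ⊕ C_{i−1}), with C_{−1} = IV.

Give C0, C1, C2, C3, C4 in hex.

C0: P0 ⊕ 0x2F = 0xA8; E(K, 0xA8) = 0x3F.
C1: P1 ⊕ 0x3F = 0xDB; E(K, 0xDB) = 0x72.
C2: P2 ⊕ 0x72 = 0x33; E(K, 0x33) = 0xCA.
C3: P3 ⊕ 0xCA = 0xE6; E(K, 0xE6) = 0x7D.
C4: P4 ⊕ 0x7D = 0xA8; E(K, 0xA8) = 0x3F.

C0 = 0x3F, C1 = 0x72, C2 = 0xCA, C3 = 0x7D, C4 = 0x3F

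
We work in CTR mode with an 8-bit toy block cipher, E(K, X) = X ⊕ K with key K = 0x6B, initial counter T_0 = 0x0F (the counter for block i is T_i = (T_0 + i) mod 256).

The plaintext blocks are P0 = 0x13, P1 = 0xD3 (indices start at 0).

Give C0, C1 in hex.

CTR encryption: S_i = E(K, T_i) where T_i is the counter for block i; C_i = P_i ⊕ S_i.
C0: T = 0x0F, S = E(K, T) = 0x64; 0x13 ⊕ 0x64 = 0x77.
C1: T = 0x10, S = E(K, T) = 0x7B; 0xD3 ⊕ 0x7B = 0xA8.

C0 = 0x77, C1 = 0xA8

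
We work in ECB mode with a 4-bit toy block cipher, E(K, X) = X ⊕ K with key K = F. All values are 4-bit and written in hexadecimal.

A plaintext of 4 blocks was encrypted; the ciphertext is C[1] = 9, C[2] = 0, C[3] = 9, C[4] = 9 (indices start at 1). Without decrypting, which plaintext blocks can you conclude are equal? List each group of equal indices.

ECB encrypts each block independently with the same key, so equal ciphertext blocks imply equal plaintext blocks.
C[1] = C[3] = C[4] = 9, so P[1] = P[3] = P[4].

P[1] = P[3] = P[4]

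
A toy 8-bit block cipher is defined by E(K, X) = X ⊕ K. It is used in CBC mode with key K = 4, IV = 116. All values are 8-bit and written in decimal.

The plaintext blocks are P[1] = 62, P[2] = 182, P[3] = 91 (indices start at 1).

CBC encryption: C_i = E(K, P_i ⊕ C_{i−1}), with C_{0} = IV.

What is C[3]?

C[1]: P[1] ⊕ 116 = 74; E(K, 74) = 78.
C[2]: P[2] ⊕ 78 = 248; E(K, 248) = 252.
C[3]: P[3] ⊕ 252 = 167; E(K, 167) = 163.

C[3] = 163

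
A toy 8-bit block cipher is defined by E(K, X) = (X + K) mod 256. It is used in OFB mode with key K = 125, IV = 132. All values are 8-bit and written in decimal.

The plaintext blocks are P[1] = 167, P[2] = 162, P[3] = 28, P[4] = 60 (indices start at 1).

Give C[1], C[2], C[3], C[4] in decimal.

C[1] = 166, C[2] = 220, C[3] = 231, C[4] = 68

OFB encryption: S_i = E(K, S_{i−1}) with S_{0} = IV; C_i = P_i ⊕ S_i.
C[1]: S = E(K, 132) = 1; 167 ⊕ 1 = 166.
C[2]: S = E(K, 1) = 126; 162 ⊕ 126 = 220.
C[3]: S = E(K, 126) = 251; 28 ⊕ 251 = 231.
C[4]: S = E(K, 251) = 120; 60 ⊕ 120 = 68.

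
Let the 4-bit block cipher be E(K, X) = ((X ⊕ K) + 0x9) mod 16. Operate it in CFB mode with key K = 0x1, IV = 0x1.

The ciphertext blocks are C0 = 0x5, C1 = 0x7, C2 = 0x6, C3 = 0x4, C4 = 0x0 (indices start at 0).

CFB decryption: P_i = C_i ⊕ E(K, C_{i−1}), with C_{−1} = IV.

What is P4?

P4 = 0xE

P4: E(K, 0x4) = 0xE; 0x0 ⊕ 0xE = 0xE.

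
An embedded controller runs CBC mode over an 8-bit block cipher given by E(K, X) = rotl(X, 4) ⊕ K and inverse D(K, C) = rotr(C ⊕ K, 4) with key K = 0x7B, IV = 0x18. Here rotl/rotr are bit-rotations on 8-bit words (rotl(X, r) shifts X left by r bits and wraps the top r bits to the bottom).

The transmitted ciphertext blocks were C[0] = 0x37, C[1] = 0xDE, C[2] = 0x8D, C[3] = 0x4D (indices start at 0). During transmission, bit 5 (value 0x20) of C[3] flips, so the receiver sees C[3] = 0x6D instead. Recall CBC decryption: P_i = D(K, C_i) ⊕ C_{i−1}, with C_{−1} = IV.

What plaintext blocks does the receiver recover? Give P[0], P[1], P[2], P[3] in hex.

Only C[3] changed, to 0x6D. In CBC, a change in C_i garbles P_i and flips the same bit in P_{i+1}. Decrypting the received ciphertext:
P[0]: D(K, 0x37) = 0xC4; 0xC4 ⊕ 0x18 = 0xDC.
P[1]: D(K, 0xDE) = 0x5A; 0x5A ⊕ 0x37 = 0x6D.
P[2]: D(K, 0x8D) = 0x6F; 0x6F ⊕ 0xDE = 0xB1.
P[3]: D(K, 0x6D) = 0x61; 0x61 ⊕ 0x8D = 0xEC.
Blocks that differ from the original plaintext: P[3].

P[0] = 0xDC, P[1] = 0x6D, P[2] = 0xB1, P[3] = 0xEC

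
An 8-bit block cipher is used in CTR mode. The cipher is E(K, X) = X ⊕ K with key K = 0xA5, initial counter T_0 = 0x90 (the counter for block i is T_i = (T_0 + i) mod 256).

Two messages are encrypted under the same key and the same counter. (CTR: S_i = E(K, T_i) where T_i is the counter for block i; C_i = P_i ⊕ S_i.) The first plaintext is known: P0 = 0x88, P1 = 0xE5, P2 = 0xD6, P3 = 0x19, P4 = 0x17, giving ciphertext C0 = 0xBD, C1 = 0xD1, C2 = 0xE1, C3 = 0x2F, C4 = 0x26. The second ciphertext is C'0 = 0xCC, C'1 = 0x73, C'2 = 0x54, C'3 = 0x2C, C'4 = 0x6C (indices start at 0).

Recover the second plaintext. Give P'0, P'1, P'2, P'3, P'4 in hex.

In CTR with a reused counter, both messages share the same keystream S_i, so C_i ⊕ C'_i = P_i ⊕ P'_i and thus P'_i = P_i ⊕ C_i ⊕ C'_i.
P'0: 0x88 ⊕ 0xBD ⊕ 0xCC = 0xF9.
P'1: 0xE5 ⊕ 0xD1 ⊕ 0x73 = 0x47.
P'2: 0xD6 ⊕ 0xE1 ⊕ 0x54 = 0x63.
P'3: 0x19 ⊕ 0x2F ⊕ 0x2C = 0x1A.
P'4: 0x17 ⊕ 0x26 ⊕ 0x6C = 0x5D.

P'0 = 0xF9, P'1 = 0x47, P'2 = 0x63, P'3 = 0x1A, P'4 = 0x5D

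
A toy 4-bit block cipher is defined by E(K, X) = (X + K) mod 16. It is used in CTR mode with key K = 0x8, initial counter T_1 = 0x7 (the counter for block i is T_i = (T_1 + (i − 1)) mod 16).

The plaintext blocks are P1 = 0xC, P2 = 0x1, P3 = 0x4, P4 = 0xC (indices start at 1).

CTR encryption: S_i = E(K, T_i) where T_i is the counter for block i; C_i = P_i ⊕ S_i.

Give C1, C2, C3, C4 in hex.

C1 = 0x3, C2 = 0x1, C3 = 0x5, C4 = 0xE

C1: T = 0x7, S = E(K, T) = 0xF; 0xC ⊕ 0xF = 0x3.
C2: T = 0x8, S = E(K, T) = 0x0; 0x1 ⊕ 0x0 = 0x1.
C3: T = 0x9, S = E(K, T) = 0x1; 0x4 ⊕ 0x1 = 0x5.
C4: T = 0xA, S = E(K, T) = 0x2; 0xC ⊕ 0x2 = 0xE.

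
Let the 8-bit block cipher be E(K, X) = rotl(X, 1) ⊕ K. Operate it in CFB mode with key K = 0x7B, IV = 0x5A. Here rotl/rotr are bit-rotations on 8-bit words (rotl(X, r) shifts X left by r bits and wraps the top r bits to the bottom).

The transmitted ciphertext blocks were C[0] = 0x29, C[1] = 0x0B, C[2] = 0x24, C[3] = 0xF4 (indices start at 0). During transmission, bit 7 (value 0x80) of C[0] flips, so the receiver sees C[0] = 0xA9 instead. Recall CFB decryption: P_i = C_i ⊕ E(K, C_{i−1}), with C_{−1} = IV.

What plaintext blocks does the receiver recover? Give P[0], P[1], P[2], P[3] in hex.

Only C[0] changed, to 0xA9. In CFB, a change in C_i flips the same bit in P_i and garbles P_{i+1}. Decrypting the received ciphertext:
P[0]: E(K, 0x5A) = 0xCF; 0xA9 ⊕ 0xCF = 0x66.
P[1]: E(K, 0xA9) = 0x28; 0x0B ⊕ 0x28 = 0x23.
P[2]: E(K, 0x0B) = 0x6D; 0x24 ⊕ 0x6D = 0x49.
P[3]: E(K, 0x24) = 0x33; 0xF4 ⊕ 0x33 = 0xC7.
Blocks that differ from the original plaintext: P[0], P[1].

P[0] = 0x66, P[1] = 0x23, P[2] = 0x49, P[3] = 0xC7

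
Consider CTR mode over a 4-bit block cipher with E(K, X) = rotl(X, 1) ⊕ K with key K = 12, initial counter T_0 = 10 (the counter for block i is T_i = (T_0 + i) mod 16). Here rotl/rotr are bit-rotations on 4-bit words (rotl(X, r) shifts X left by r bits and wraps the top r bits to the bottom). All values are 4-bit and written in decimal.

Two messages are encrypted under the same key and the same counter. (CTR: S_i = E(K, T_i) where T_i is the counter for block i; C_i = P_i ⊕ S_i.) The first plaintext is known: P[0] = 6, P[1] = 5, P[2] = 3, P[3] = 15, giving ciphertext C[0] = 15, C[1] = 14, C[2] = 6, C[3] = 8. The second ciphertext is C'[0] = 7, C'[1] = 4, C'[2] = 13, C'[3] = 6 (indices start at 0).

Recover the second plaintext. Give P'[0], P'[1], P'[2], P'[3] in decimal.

In CTR with a reused counter, both messages share the same keystream S_i, so C_i ⊕ C'_i = P_i ⊕ P'_i and thus P'_i = P_i ⊕ C_i ⊕ C'_i.
P'[0]: 6 ⊕ 15 ⊕ 7 = 14.
P'[1]: 5 ⊕ 14 ⊕ 4 = 15.
P'[2]: 3 ⊕ 6 ⊕ 13 = 8.
P'[3]: 15 ⊕ 8 ⊕ 6 = 1.

P'[0] = 14, P'[1] = 15, P'[2] = 8, P'[3] = 1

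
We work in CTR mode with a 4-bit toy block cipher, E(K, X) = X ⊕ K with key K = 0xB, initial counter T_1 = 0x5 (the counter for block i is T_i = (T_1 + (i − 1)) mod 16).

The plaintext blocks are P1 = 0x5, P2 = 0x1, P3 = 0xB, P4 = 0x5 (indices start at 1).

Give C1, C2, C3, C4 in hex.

C1 = 0xB, C2 = 0xC, C3 = 0x7, C4 = 0x6

CTR encryption: S_i = E(K, T_i) where T_i is the counter for block i; C_i = P_i ⊕ S_i.
C1: T = 0x5, S = E(K, T) = 0xE; 0x5 ⊕ 0xE = 0xB.
C2: T = 0x6, S = E(K, T) = 0xD; 0x1 ⊕ 0xD = 0xC.
C3: T = 0x7, S = E(K, T) = 0xC; 0xB ⊕ 0xC = 0x7.
C4: T = 0x8, S = E(K, T) = 0x3; 0x5 ⊕ 0x3 = 0x6.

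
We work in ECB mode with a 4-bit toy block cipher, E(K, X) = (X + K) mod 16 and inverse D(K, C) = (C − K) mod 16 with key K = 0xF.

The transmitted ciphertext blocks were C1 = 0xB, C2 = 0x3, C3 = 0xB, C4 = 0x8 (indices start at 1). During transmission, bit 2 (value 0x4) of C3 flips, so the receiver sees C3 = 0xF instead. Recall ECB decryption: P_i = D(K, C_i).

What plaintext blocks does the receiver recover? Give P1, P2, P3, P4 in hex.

Only C3 changed, to 0xF. In ECB, a change in C_i affects only P_i. Decrypting the received ciphertext:
P1: D(K, 0xB) = 0xC.
P2: D(K, 0x3) = 0x4.
P3: D(K, 0xF) = 0x0.
P4: D(K, 0x8) = 0x9.
Blocks that differ from the original plaintext: P3.

P1 = 0xC, P2 = 0x4, P3 = 0x0, P4 = 0x9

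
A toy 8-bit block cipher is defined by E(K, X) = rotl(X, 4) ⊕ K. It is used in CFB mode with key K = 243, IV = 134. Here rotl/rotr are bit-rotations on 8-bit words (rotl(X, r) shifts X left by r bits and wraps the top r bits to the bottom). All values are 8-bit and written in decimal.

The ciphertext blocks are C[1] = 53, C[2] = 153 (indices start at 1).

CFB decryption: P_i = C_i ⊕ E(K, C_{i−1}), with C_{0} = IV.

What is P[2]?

P[2] = 57

P[2]: E(K, 53) = 160; 153 ⊕ 160 = 57.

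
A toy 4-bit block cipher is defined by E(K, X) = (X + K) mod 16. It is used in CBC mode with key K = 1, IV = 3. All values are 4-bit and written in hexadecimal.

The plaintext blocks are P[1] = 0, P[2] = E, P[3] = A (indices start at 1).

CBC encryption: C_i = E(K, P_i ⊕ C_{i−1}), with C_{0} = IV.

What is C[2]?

C[1]: P[1] ⊕ 3 = 3; E(K, 3) = 4.
C[2]: P[2] ⊕ 4 = A; E(K, A) = B.

C[2] = B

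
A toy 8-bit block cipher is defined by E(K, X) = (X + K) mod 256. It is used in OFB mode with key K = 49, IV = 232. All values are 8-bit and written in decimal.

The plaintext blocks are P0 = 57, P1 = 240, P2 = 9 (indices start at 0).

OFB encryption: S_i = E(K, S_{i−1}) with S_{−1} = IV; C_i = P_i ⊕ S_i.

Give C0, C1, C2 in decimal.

C0: S = E(K, 232) = 25; 57 ⊕ 25 = 32.
C1: S = E(K, 25) = 74; 240 ⊕ 74 = 186.
C2: S = E(K, 74) = 123; 9 ⊕ 123 = 114.

C0 = 32, C1 = 186, C2 = 114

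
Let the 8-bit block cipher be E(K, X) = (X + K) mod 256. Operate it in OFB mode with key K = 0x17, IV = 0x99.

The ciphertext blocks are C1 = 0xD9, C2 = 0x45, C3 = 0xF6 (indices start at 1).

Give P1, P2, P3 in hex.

OFB decryption: S_i = E(K, S_{i−1}) with S_{0} = IV; P_i = C_i ⊕ S_i.
P1: S = E(K, 0x99) = 0xB0; 0xD9 ⊕ 0xB0 = 0x69.
P2: S = E(K, 0xB0) = 0xC7; 0x45 ⊕ 0xC7 = 0x82.
P3: S = E(K, 0xC7) = 0xDE; 0xF6 ⊕ 0xDE = 0x28.

P1 = 0x69, P2 = 0x82, P3 = 0x28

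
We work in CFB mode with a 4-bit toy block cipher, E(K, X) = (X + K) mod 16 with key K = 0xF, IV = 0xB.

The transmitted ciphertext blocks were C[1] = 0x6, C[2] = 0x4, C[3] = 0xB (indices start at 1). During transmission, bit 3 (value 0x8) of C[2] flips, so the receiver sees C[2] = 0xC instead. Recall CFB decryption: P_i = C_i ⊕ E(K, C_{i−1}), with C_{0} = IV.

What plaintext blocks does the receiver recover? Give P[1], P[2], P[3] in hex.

P[1] = 0xC, P[2] = 0x9, P[3] = 0x0

Only C[2] changed, to 0xC. In CFB, a change in C_i flips the same bit in P_i and garbles P_{i+1}. Decrypting the received ciphertext:
P[1]: E(K, 0xB) = 0xA; 0x6 ⊕ 0xA = 0xC.
P[2]: E(K, 0x6) = 0x5; 0xC ⊕ 0x5 = 0x9.
P[3]: E(K, 0xC) = 0xB; 0xB ⊕ 0xB = 0x0.
Blocks that differ from the original plaintext: P[2], P[3].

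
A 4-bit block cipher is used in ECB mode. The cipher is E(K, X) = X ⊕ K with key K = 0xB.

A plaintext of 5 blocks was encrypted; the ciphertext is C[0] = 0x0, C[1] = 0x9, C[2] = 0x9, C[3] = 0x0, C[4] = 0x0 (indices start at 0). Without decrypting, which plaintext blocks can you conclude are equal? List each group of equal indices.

ECB encrypts each block independently with the same key, so equal ciphertext blocks imply equal plaintext blocks.
C[0] = C[3] = C[4] = 0x0, so P[0] = P[3] = P[4].
C[1] = C[2] = 0x9, so P[1] = P[2].

P[0] = P[3] = P[4]; P[1] = P[2]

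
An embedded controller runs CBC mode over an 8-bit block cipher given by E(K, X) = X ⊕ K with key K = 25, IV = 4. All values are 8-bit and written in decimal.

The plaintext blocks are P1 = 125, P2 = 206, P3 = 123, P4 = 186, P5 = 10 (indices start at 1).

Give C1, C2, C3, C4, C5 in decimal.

CBC encryption: C_i = E(K, P_i ⊕ C_{i−1}), with C_{0} = IV.
C1: P1 ⊕ 4 = 121; E(K, 121) = 96.
C2: P2 ⊕ 96 = 174; E(K, 174) = 183.
C3: P3 ⊕ 183 = 204; E(K, 204) = 213.
C4: P4 ⊕ 213 = 111; E(K, 111) = 118.
C5: P5 ⊕ 118 = 124; E(K, 124) = 101.

C1 = 96, C2 = 183, C3 = 213, C4 = 118, C5 = 101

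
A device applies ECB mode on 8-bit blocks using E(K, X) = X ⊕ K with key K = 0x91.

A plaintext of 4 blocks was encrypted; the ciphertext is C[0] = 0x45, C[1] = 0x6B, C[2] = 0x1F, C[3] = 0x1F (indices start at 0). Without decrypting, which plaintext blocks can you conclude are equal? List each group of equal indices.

P[2] = P[3]

ECB encrypts each block independently with the same key, so equal ciphertext blocks imply equal plaintext blocks.
C[2] = C[3] = 0x1F, so P[2] = P[3].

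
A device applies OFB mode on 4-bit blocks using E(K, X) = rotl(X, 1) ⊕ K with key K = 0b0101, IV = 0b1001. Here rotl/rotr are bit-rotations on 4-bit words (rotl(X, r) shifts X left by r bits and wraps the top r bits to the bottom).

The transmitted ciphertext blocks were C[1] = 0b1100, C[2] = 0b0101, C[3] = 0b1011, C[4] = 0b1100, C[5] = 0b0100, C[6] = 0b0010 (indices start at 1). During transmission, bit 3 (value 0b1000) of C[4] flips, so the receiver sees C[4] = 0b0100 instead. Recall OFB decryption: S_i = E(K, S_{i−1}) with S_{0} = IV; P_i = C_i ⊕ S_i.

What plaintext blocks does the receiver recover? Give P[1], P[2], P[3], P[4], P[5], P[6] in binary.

Only C[4] changed, to 0b0100. In OFB, a change in C_i flips the same bit in P_i only; the keystream is unaffected. Decrypting the received ciphertext:
P[1]: S = E(K, 0b1001) = 0b0110; 0b1100 ⊕ 0b0110 = 0b1010.
P[2]: S = E(K, 0b0110) = 0b1001; 0b0101 ⊕ 0b1001 = 0b1100.
P[3]: S = E(K, 0b1001) = 0b0110; 0b1011 ⊕ 0b0110 = 0b1101.
P[4]: S = E(K, 0b0110) = 0b1001; 0b0100 ⊕ 0b1001 = 0b1101.
P[5]: S = E(K, 0b1001) = 0b0110; 0b0100 ⊕ 0b0110 = 0b0010.
P[6]: S = E(K, 0b0110) = 0b1001; 0b0010 ⊕ 0b1001 = 0b1011.
Blocks that differ from the original plaintext: P[4].

P[1] = 0b1010, P[2] = 0b1100, P[3] = 0b1101, P[4] = 0b1101, P[5] = 0b0010, P[6] = 0b1011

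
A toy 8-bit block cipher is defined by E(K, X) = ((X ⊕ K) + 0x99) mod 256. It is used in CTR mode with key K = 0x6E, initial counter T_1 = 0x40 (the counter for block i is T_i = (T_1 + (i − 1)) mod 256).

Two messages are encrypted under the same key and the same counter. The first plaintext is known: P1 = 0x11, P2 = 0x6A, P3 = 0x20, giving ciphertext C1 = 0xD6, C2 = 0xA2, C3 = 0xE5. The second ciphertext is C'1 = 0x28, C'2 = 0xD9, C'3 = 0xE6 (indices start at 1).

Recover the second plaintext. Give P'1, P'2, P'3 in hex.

P'1 = 0xEF, P'2 = 0x11, P'3 = 0x23

In CTR with a reused counter, both messages share the same keystream S_i, so C_i ⊕ C'_i = P_i ⊕ P'_i and thus P'_i = P_i ⊕ C_i ⊕ C'_i.
P'1: 0x11 ⊕ 0xD6 ⊕ 0x28 = 0xEF.
P'2: 0x6A ⊕ 0xA2 ⊕ 0xD9 = 0x11.
P'3: 0x20 ⊕ 0xE5 ⊕ 0xE6 = 0x23.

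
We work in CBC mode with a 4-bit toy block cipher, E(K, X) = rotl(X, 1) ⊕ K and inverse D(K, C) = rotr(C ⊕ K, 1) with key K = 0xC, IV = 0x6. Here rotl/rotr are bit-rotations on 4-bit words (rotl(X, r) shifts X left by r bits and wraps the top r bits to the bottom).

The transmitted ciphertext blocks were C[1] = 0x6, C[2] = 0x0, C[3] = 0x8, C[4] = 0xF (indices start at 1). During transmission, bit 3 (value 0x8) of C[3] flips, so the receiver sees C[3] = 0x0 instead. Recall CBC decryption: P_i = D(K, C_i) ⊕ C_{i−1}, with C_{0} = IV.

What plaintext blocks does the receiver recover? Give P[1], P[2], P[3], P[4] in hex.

Only C[3] changed, to 0x0. In CBC, a change in C_i garbles P_i and flips the same bit in P_{i+1}. Decrypting the received ciphertext:
P[1]: D(K, 0x6) = 0x5; 0x5 ⊕ 0x6 = 0x3.
P[2]: D(K, 0x0) = 0x6; 0x6 ⊕ 0x6 = 0x0.
P[3]: D(K, 0x0) = 0x6; 0x6 ⊕ 0x0 = 0x6.
P[4]: D(K, 0xF) = 0x9; 0x9 ⊕ 0x0 = 0x9.
Blocks that differ from the original plaintext: P[3], P[4].

P[1] = 0x3, P[2] = 0x0, P[3] = 0x6, P[4] = 0x9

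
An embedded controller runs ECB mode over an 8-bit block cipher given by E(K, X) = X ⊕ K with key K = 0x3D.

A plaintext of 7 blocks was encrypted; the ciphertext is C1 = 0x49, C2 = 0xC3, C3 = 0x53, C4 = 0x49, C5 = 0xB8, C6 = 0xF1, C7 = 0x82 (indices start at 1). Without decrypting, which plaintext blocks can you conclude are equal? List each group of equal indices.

ECB encrypts each block independently with the same key, so equal ciphertext blocks imply equal plaintext blocks.
C1 = C4 = 0x49, so P1 = P4.

P1 = P4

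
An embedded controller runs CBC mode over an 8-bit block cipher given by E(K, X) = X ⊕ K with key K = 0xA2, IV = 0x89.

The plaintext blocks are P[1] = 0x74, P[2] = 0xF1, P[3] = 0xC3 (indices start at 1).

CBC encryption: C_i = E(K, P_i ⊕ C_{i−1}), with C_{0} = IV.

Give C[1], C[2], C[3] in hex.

C[1] = 0x5F, C[2] = 0x0C, C[3] = 0x6D

C[1]: P[1] ⊕ 0x89 = 0xFD; E(K, 0xFD) = 0x5F.
C[2]: P[2] ⊕ 0x5F = 0xAE; E(K, 0xAE) = 0x0C.
C[3]: P[3] ⊕ 0x0C = 0xCF; E(K, 0xCF) = 0x6D.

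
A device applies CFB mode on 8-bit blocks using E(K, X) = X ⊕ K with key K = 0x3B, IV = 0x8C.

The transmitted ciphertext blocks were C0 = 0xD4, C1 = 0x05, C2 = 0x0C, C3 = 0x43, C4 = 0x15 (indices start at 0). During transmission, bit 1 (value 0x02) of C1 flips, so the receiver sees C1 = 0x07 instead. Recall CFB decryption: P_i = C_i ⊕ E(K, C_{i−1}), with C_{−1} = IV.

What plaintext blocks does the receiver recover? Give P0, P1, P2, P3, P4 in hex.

Only C1 changed, to 0x07. In CFB, a change in C_i flips the same bit in P_i and garbles P_{i+1}. Decrypting the received ciphertext:
P0: E(K, 0x8C) = 0xB7; 0xD4 ⊕ 0xB7 = 0x63.
P1: E(K, 0xD4) = 0xEF; 0x07 ⊕ 0xEF = 0xE8.
P2: E(K, 0x07) = 0x3C; 0x0C ⊕ 0x3C = 0x30.
P3: E(K, 0x0C) = 0x37; 0x43 ⊕ 0x37 = 0x74.
P4: E(K, 0x43) = 0x78; 0x15 ⊕ 0x78 = 0x6D.
Blocks that differ from the original plaintext: P1, P2.

P0 = 0x63, P1 = 0xE8, P2 = 0x30, P3 = 0x74, P4 = 0x6D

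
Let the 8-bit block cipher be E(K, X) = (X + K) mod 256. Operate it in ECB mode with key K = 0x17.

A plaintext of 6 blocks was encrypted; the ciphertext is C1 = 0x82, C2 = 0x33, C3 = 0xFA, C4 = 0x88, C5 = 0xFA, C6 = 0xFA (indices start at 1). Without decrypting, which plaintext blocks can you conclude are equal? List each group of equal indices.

P3 = P5 = P6

ECB encrypts each block independently with the same key, so equal ciphertext blocks imply equal plaintext blocks.
C3 = C5 = C6 = 0xFA, so P3 = P5 = P6.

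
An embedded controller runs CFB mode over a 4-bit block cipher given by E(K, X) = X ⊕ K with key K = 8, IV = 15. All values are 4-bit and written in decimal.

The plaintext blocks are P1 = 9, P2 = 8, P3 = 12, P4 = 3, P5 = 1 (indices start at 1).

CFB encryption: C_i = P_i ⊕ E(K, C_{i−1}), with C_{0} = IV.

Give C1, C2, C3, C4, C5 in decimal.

C1: E(K, 15) = 7; 9 ⊕ 7 = 14.
C2: E(K, 14) = 6; 8 ⊕ 6 = 14.
C3: E(K, 14) = 6; 12 ⊕ 6 = 10.
C4: E(K, 10) = 2; 3 ⊕ 2 = 1.
C5: E(K, 1) = 9; 1 ⊕ 9 = 8.

C1 = 14, C2 = 14, C3 = 10, C4 = 1, C5 = 8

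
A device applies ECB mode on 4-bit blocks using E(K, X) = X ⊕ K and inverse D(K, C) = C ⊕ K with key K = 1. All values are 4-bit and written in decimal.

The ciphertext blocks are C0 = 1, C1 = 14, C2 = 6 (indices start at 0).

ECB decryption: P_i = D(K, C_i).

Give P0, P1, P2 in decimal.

P0: D(K, 1) = 0.
P1: D(K, 14) = 15.
P2: D(K, 6) = 7.

P0 = 0, P1 = 15, P2 = 7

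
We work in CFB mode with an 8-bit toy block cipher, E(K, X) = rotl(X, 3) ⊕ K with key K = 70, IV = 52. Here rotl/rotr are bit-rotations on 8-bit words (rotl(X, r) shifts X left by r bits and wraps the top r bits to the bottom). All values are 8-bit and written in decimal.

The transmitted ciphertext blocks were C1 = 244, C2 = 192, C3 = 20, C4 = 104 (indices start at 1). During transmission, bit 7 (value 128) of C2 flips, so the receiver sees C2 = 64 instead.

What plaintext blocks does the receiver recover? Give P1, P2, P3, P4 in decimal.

P1 = 19, P2 = 161, P3 = 80, P4 = 142

CFB decryption: P_i = C_i ⊕ E(K, C_{i−1}), with C_{0} = IV.
Only C2 changed, to 64. In CFB, a change in C_i flips the same bit in P_i and garbles P_{i+1}. Decrypting the received ciphertext:
P1: E(K, 52) = 231; 244 ⊕ 231 = 19.
P2: E(K, 244) = 225; 64 ⊕ 225 = 161.
P3: E(K, 64) = 68; 20 ⊕ 68 = 80.
P4: E(K, 20) = 230; 104 ⊕ 230 = 142.
Blocks that differ from the original plaintext: P2, P3.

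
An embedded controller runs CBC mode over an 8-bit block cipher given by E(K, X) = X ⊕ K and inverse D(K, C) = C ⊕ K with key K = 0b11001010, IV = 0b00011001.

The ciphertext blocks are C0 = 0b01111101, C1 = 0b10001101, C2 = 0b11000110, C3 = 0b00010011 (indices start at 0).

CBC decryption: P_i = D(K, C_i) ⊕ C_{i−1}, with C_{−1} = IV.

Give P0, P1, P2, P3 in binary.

P0 = 0b10101110, P1 = 0b00111010, P2 = 0b10000001, P3 = 0b00011111

P0: D(K, 0b01111101) = 0b10110111; 0b10110111 ⊕ 0b00011001 = 0b10101110.
P1: D(K, 0b10001101) = 0b01000111; 0b01000111 ⊕ 0b01111101 = 0b00111010.
P2: D(K, 0b11000110) = 0b00001100; 0b00001100 ⊕ 0b10001101 = 0b10000001.
P3: D(K, 0b00010011) = 0b11011001; 0b11011001 ⊕ 0b11000110 = 0b00011111.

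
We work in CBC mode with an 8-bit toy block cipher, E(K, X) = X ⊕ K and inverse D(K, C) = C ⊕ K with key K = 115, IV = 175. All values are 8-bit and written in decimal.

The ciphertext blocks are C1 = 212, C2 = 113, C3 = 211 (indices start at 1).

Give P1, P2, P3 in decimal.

CBC decryption: P_i = D(K, C_i) ⊕ C_{i−1}, with C_{0} = IV.
P1: D(K, 212) = 167; 167 ⊕ 175 = 8.
P2: D(K, 113) = 2; 2 ⊕ 212 = 214.
P3: D(K, 211) = 160; 160 ⊕ 113 = 209.

P1 = 8, P2 = 214, P3 = 209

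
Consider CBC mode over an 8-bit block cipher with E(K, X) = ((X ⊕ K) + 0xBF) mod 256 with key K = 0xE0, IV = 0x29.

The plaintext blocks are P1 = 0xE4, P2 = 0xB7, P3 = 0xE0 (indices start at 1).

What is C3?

C3 = 0x39

CBC encryption: C_i = E(K, P_i ⊕ C_{i−1}), with C_{0} = IV.
C1: P1 ⊕ 0x29 = 0xCD; E(K, 0xCD) = 0xEC.
C2: P2 ⊕ 0xEC = 0x5B; E(K, 0x5B) = 0x7A.
C3: P3 ⊕ 0x7A = 0x9A; E(K, 0x9A) = 0x39.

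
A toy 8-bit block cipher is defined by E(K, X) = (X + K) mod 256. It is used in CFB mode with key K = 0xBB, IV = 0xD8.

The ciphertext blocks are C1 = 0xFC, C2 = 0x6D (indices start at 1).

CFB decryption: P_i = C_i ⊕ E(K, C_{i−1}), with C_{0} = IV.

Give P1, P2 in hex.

P1: E(K, 0xD8) = 0x93; 0xFC ⊕ 0x93 = 0x6F.
P2: E(K, 0xFC) = 0xB7; 0x6D ⊕ 0xB7 = 0xDA.

P1 = 0x6F, P2 = 0xDA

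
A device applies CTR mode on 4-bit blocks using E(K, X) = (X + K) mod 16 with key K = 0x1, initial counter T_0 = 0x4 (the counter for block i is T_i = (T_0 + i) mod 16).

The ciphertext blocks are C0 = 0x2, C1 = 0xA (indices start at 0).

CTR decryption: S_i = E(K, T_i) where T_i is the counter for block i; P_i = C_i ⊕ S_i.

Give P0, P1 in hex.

P0: T = 0x4, S = E(K, T) = 0x5; 0x2 ⊕ 0x5 = 0x7.
P1: T = 0x5, S = E(K, T) = 0x6; 0xA ⊕ 0x6 = 0xC.

P0 = 0x7, P1 = 0xC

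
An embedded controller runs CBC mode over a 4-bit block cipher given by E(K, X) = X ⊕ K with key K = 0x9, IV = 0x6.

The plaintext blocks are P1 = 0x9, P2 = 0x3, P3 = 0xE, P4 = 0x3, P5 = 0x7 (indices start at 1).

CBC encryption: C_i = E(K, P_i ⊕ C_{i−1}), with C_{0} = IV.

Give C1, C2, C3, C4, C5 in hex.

C1 = 0x6, C2 = 0xC, C3 = 0xB, C4 = 0x1, C5 = 0xF

C1: P1 ⊕ 0x6 = 0xF; E(K, 0xF) = 0x6.
C2: P2 ⊕ 0x6 = 0x5; E(K, 0x5) = 0xC.
C3: P3 ⊕ 0xC = 0x2; E(K, 0x2) = 0xB.
C4: P4 ⊕ 0xB = 0x8; E(K, 0x8) = 0x1.
C5: P5 ⊕ 0x1 = 0x6; E(K, 0x6) = 0xF.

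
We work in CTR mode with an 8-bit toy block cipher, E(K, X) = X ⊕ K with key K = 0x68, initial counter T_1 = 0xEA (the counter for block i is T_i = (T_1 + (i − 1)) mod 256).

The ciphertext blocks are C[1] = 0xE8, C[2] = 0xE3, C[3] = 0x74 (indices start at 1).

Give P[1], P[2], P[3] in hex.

P[1] = 0x6A, P[2] = 0x60, P[3] = 0xF0

CTR decryption: S_i = E(K, T_i) where T_i is the counter for block i; P_i = C_i ⊕ S_i.
P[1]: T = 0xEA, S = E(K, T) = 0x82; 0xE8 ⊕ 0x82 = 0x6A.
P[2]: T = 0xEB, S = E(K, T) = 0x83; 0xE3 ⊕ 0x83 = 0x60.
P[3]: T = 0xEC, S = E(K, T) = 0x84; 0x74 ⊕ 0x84 = 0xF0.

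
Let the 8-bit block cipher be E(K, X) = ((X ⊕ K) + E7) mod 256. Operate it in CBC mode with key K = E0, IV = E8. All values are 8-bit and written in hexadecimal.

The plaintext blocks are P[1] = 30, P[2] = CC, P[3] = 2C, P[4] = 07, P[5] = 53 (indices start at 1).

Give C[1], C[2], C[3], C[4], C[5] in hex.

CBC encryption: C_i = E(K, P_i ⊕ C_{i−1}), with C_{0} = IV.
C[1]: P[1] ⊕ E8 = D8; E(K, D8) = 1F.
C[2]: P[2] ⊕ 1F = D3; E(K, D3) = 1A.
C[3]: P[3] ⊕ 1A = 36; E(K, 36) = BD.
C[4]: P[4] ⊕ BD = BA; E(K, BA) = 41.
C[5]: P[5] ⊕ 41 = 12; E(K, 12) = D9.

C[1] = 1F, C[2] = 1A, C[3] = BD, C[4] = 41, C[5] = D9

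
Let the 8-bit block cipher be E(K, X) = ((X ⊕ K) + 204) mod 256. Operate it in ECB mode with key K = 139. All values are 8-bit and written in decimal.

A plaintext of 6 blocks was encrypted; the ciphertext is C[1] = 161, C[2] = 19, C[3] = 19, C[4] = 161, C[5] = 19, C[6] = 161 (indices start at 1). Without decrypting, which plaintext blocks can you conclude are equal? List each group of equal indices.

P[1] = P[4] = P[6]; P[2] = P[3] = P[5]

ECB encrypts each block independently with the same key, so equal ciphertext blocks imply equal plaintext blocks.
C[1] = C[4] = C[6] = 161, so P[1] = P[4] = P[6].
C[2] = C[3] = C[5] = 19, so P[2] = P[3] = P[5].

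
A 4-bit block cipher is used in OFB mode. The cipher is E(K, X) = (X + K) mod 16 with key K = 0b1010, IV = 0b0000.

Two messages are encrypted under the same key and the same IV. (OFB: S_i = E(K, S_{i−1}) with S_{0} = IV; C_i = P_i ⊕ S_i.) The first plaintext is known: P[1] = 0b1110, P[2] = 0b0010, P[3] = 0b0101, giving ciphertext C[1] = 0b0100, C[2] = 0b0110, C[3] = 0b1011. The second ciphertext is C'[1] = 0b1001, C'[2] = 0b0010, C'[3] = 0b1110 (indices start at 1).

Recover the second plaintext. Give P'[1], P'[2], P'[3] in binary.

In OFB with a reused IV, both messages share the same keystream S_i, so C_i ⊕ C'_i = P_i ⊕ P'_i and thus P'_i = P_i ⊕ C_i ⊕ C'_i.
P'[1]: 0b1110 ⊕ 0b0100 ⊕ 0b1001 = 0b0011.
P'[2]: 0b0010 ⊕ 0b0110 ⊕ 0b0010 = 0b0110.
P'[3]: 0b0101 ⊕ 0b1011 ⊕ 0b1110 = 0b0000.

P'[1] = 0b0011, P'[2] = 0b0110, P'[3] = 0b0000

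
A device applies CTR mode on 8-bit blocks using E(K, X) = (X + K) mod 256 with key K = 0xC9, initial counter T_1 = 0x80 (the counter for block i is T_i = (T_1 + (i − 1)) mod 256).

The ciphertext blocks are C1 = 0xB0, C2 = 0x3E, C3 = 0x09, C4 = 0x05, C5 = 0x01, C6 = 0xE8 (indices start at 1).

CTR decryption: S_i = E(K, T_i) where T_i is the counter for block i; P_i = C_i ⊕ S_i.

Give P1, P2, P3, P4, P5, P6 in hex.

P1: T = 0x80, S = E(K, T) = 0x49; 0xB0 ⊕ 0x49 = 0xF9.
P2: T = 0x81, S = E(K, T) = 0x4A; 0x3E ⊕ 0x4A = 0x74.
P3: T = 0x82, S = E(K, T) = 0x4B; 0x09 ⊕ 0x4B = 0x42.
P4: T = 0x83, S = E(K, T) = 0x4C; 0x05 ⊕ 0x4C = 0x49.
P5: T = 0x84, S = E(K, T) = 0x4D; 0x01 ⊕ 0x4D = 0x4C.
P6: T = 0x85, S = E(K, T) = 0x4E; 0xE8 ⊕ 0x4E = 0xA6.

P1 = 0xF9, P2 = 0x74, P3 = 0x42, P4 = 0x49, P5 = 0x4C, P6 = 0xA6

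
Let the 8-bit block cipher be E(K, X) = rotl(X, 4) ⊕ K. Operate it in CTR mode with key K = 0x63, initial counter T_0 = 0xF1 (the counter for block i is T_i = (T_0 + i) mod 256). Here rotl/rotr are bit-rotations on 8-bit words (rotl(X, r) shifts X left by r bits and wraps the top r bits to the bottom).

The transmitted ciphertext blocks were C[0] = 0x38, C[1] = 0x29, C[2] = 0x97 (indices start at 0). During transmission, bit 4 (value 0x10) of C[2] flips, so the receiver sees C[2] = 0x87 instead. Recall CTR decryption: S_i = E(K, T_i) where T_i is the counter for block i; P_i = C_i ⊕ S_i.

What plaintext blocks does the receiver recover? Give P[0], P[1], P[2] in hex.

Only C[2] changed, to 0x87. In CTR, a change in C_i flips the same bit in P_i only; the keystream is unaffected. Decrypting the received ciphertext:
P[0]: T = 0xF1, S = E(K, T) = 0x7C; 0x38 ⊕ 0x7C = 0x44.
P[1]: T = 0xF2, S = E(K, T) = 0x4C; 0x29 ⊕ 0x4C = 0x65.
P[2]: T = 0xF3, S = E(K, T) = 0x5C; 0x87 ⊕ 0x5C = 0xDB.
Blocks that differ from the original plaintext: P[2].

P[0] = 0x44, P[1] = 0x65, P[2] = 0xDB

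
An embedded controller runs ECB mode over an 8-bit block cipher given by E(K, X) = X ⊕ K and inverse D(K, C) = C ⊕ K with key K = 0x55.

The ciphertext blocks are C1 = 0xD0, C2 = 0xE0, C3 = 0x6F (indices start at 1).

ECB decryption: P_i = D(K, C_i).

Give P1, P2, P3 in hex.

P1 = 0x85, P2 = 0xB5, P3 = 0x3A

P1: D(K, 0xD0) = 0x85.
P2: D(K, 0xE0) = 0xB5.
P3: D(K, 0x6F) = 0x3A.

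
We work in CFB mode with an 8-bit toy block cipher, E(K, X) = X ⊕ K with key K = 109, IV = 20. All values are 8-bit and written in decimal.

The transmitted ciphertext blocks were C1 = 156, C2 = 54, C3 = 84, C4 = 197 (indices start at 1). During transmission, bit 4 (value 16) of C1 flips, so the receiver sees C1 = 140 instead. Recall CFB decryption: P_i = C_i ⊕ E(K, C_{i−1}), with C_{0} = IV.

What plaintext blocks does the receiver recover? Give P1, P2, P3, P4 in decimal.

P1 = 245, P2 = 215, P3 = 15, P4 = 252

Only C1 changed, to 140. In CFB, a change in C_i flips the same bit in P_i and garbles P_{i+1}. Decrypting the received ciphertext:
P1: E(K, 20) = 121; 140 ⊕ 121 = 245.
P2: E(K, 140) = 225; 54 ⊕ 225 = 215.
P3: E(K, 54) = 91; 84 ⊕ 91 = 15.
P4: E(K, 84) = 57; 197 ⊕ 57 = 252.
Blocks that differ from the original plaintext: P1, P2.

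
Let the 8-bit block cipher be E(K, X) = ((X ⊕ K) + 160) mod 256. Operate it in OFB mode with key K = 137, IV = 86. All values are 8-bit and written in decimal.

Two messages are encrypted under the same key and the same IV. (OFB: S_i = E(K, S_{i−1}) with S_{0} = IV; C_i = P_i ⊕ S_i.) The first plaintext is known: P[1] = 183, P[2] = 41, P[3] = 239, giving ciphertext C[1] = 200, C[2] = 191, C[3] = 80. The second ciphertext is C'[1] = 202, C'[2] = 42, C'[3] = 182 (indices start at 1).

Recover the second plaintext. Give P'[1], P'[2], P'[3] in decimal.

In OFB with a reused IV, both messages share the same keystream S_i, so C_i ⊕ C'_i = P_i ⊕ P'_i and thus P'_i = P_i ⊕ C_i ⊕ C'_i.
P'[1]: 183 ⊕ 200 ⊕ 202 = 181.
P'[2]: 41 ⊕ 191 ⊕ 42 = 188.
P'[3]: 239 ⊕ 80 ⊕ 182 = 9.

P'[1] = 181, P'[2] = 188, P'[3] = 9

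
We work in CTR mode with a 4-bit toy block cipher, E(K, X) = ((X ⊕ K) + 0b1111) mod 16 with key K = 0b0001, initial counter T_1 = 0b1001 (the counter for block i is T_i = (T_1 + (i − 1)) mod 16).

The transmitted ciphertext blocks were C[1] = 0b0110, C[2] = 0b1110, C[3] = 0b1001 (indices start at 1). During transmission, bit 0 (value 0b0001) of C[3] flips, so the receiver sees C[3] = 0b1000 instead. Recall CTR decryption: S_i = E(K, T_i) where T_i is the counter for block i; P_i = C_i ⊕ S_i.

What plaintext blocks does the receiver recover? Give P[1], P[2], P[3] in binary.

Only C[3] changed, to 0b1000. In CTR, a change in C_i flips the same bit in P_i only; the keystream is unaffected. Decrypting the received ciphertext:
P[1]: T = 0b1001, S = E(K, T) = 0b0111; 0b0110 ⊕ 0b0111 = 0b0001.
P[2]: T = 0b1010, S = E(K, T) = 0b1010; 0b1110 ⊕ 0b1010 = 0b0100.
P[3]: T = 0b1011, S = E(K, T) = 0b1001; 0b1000 ⊕ 0b1001 = 0b0001.
Blocks that differ from the original plaintext: P[3].

P[1] = 0b0001, P[2] = 0b0100, P[3] = 0b0001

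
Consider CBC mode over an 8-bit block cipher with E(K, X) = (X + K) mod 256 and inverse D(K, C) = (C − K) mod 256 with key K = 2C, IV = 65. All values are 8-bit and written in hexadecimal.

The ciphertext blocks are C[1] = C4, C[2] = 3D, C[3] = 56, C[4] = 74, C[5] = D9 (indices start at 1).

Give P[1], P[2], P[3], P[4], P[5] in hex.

CBC decryption: P_i = D(K, C_i) ⊕ C_{i−1}, with C_{0} = IV.
P[1]: D(K, C4) = 98; 98 ⊕ 65 = FD.
P[2]: D(K, 3D) = 11; 11 ⊕ C4 = D5.
P[3]: D(K, 56) = 2A; 2A ⊕ 3D = 17.
P[4]: D(K, 74) = 48; 48 ⊕ 56 = 1E.
P[5]: D(K, D9) = AD; AD ⊕ 74 = D9.

P[1] = FD, P[2] = D5, P[3] = 17, P[4] = 1E, P[5] = D9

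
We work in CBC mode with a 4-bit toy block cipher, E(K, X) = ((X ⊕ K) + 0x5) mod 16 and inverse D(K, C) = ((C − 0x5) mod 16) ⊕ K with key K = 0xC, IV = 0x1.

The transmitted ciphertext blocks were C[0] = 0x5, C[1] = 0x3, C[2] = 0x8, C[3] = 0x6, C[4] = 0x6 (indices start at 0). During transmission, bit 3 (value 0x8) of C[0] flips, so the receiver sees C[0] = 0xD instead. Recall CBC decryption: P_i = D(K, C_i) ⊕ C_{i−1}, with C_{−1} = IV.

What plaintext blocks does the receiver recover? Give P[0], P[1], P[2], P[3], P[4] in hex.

P[0] = 0x5, P[1] = 0xF, P[2] = 0xC, P[3] = 0x5, P[4] = 0xB

Only C[0] changed, to 0xD. In CBC, a change in C_i garbles P_i and flips the same bit in P_{i+1}. Decrypting the received ciphertext:
P[0]: D(K, 0xD) = 0x4; 0x4 ⊕ 0x1 = 0x5.
P[1]: D(K, 0x3) = 0x2; 0x2 ⊕ 0xD = 0xF.
P[2]: D(K, 0x8) = 0xF; 0xF ⊕ 0x3 = 0xC.
P[3]: D(K, 0x6) = 0xD; 0xD ⊕ 0x8 = 0x5.
P[4]: D(K, 0x6) = 0xD; 0xD ⊕ 0x6 = 0xB.
Blocks that differ from the original plaintext: P[0], P[1].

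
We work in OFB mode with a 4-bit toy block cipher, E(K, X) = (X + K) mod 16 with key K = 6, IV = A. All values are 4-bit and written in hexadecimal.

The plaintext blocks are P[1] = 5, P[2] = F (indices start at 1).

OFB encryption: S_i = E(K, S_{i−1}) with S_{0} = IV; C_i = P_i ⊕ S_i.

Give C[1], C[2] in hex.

C[1] = 5, C[2] = 9

C[1]: S = E(K, A) = 0; 5 ⊕ 0 = 5.
C[2]: S = E(K, 0) = 6; F ⊕ 6 = 9.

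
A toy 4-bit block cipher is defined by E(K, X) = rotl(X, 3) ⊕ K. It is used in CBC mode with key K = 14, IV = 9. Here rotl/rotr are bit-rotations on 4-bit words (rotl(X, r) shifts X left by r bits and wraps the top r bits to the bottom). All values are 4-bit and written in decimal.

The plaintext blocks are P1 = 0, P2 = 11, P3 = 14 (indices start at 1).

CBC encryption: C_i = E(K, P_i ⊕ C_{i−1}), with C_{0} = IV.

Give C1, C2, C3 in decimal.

C1 = 2, C2 = 2, C3 = 8

C1: P1 ⊕ 9 = 9; E(K, 9) = 2.
C2: P2 ⊕ 2 = 9; E(K, 9) = 2.
C3: P3 ⊕ 2 = 12; E(K, 12) = 8.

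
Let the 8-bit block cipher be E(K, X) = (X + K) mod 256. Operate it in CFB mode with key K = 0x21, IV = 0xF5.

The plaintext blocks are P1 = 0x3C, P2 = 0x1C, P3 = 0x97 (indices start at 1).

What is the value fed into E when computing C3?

CFB encryption: C_i = P_i ⊕ E(K, C_{i−1}), with C_{0} = IV.
C1: E(K, 0xF5) = 0x16; 0x3C ⊕ 0x16 = 0x2A.
C2: E(K, 0x2A) = 0x4B; 0x1C ⊕ 0x4B = 0x57.
C3: E(K, 0x57) = 0x78; 0x97 ⊕ 0x78 = 0xEF.
So the input to E for block 3 is 0x57.

0x57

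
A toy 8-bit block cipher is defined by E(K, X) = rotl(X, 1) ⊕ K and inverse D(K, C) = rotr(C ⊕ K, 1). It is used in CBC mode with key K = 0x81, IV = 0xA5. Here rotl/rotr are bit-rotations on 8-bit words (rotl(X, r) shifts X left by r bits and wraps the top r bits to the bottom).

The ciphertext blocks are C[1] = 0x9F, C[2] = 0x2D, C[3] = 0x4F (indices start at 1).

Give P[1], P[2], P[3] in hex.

CBC decryption: P_i = D(K, C_i) ⊕ C_{i−1}, with C_{0} = IV.
P[1]: D(K, 0x9F) = 0x0F; 0x0F ⊕ 0xA5 = 0xAA.
P[2]: D(K, 0x2D) = 0x56; 0x56 ⊕ 0x9F = 0xC9.
P[3]: D(K, 0x4F) = 0x67; 0x67 ⊕ 0x2D = 0x4A.

P[1] = 0xAA, P[2] = 0xC9, P[3] = 0x4A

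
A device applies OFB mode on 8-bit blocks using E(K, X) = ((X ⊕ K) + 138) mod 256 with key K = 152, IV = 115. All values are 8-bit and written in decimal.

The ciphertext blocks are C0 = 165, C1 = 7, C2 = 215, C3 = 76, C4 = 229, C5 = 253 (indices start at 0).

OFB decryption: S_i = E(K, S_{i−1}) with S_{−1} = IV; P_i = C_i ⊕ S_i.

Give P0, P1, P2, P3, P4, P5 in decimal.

P0: S = E(K, 115) = 117; 165 ⊕ 117 = 208.
P1: S = E(K, 117) = 119; 7 ⊕ 119 = 112.
P2: S = E(K, 119) = 121; 215 ⊕ 121 = 174.
P3: S = E(K, 121) = 107; 76 ⊕ 107 = 39.
P4: S = E(K, 107) = 125; 229 ⊕ 125 = 152.
P5: S = E(K, 125) = 111; 253 ⊕ 111 = 146.

P0 = 208, P1 = 112, P2 = 174, P3 = 39, P4 = 152, P5 = 146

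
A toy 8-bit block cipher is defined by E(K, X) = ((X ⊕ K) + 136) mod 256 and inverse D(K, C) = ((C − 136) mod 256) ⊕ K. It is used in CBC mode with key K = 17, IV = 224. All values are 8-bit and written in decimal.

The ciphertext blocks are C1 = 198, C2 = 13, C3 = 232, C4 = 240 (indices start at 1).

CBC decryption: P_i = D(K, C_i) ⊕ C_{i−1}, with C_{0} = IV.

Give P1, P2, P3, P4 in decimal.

P1: D(K, 198) = 47; 47 ⊕ 224 = 207.
P2: D(K, 13) = 148; 148 ⊕ 198 = 82.
P3: D(K, 232) = 113; 113 ⊕ 13 = 124.
P4: D(K, 240) = 121; 121 ⊕ 232 = 145.

P1 = 207, P2 = 82, P3 = 124, P4 = 145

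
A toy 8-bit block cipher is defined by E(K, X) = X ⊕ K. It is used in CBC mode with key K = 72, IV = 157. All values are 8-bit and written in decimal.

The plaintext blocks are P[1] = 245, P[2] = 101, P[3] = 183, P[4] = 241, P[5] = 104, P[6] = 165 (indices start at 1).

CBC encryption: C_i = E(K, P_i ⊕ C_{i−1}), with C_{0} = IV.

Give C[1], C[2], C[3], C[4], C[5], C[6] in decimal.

C[1]: P[1] ⊕ 157 = 104; E(K, 104) = 32.
C[2]: P[2] ⊕ 32 = 69; E(K, 69) = 13.
C[3]: P[3] ⊕ 13 = 186; E(K, 186) = 242.
C[4]: P[4] ⊕ 242 = 3; E(K, 3) = 75.
C[5]: P[5] ⊕ 75 = 35; E(K, 35) = 107.
C[6]: P[6] ⊕ 107 = 206; E(K, 206) = 134.

C[1] = 32, C[2] = 13, C[3] = 242, C[4] = 75, C[5] = 107, C[6] = 134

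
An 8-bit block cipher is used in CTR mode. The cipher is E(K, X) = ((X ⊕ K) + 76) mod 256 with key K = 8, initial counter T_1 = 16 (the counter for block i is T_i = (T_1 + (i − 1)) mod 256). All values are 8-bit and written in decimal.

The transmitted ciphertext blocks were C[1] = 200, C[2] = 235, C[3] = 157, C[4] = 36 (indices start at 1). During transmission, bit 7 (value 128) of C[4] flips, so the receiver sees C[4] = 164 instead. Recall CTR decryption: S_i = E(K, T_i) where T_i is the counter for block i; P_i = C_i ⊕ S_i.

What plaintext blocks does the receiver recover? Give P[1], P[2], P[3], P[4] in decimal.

P[1] = 172, P[2] = 142, P[3] = 251, P[4] = 195

Only C[4] changed, to 164. In CTR, a change in C_i flips the same bit in P_i only; the keystream is unaffected. Decrypting the received ciphertext:
P[1]: T = 16, S = E(K, T) = 100; 200 ⊕ 100 = 172.
P[2]: T = 17, S = E(K, T) = 101; 235 ⊕ 101 = 142.
P[3]: T = 18, S = E(K, T) = 102; 157 ⊕ 102 = 251.
P[4]: T = 19, S = E(K, T) = 103; 164 ⊕ 103 = 195.
Blocks that differ from the original plaintext: P[4].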